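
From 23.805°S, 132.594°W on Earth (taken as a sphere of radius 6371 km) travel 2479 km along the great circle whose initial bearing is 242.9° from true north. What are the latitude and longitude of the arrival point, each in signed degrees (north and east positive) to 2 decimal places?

-32.11°, -156.09°

Angular distance δ = d/R = 2479/6371 = 0.38911 rad; initial bearing θ = 4.2394 rad.
sin φ₂ = sin φ₁ cos δ + cos φ₁ sin δ cos θ = (-0.4036)(0.9252) + (0.9149)(0.3794)(-0.4555) = -0.5316, so φ₂ = -32.11°.
Δλ = atan2(sin θ sin δ cos φ₁, cos δ − sin φ₁ sin φ₂) = atan2(-0.3090, 0.7107) = -23.498°.
λ₂ = -132.594° − 23.498° = -156.09°.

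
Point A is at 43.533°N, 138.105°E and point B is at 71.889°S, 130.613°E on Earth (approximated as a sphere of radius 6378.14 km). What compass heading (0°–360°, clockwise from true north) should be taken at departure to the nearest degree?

183°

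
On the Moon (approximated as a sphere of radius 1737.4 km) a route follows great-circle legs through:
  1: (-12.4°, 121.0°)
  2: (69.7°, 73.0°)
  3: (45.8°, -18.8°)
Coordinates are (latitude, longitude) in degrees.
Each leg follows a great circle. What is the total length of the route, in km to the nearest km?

4151 km

Leg 1→2: central angle 1.5455 rad, distance 2685.1 km.
Leg 2→3: central angle 0.8436 rad, distance 1465.7 km.
Total: 2685.1 + 1465.7 ≈ 4151 km.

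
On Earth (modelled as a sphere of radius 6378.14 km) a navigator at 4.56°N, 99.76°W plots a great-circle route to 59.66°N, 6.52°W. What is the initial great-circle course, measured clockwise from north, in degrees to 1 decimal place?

30.3°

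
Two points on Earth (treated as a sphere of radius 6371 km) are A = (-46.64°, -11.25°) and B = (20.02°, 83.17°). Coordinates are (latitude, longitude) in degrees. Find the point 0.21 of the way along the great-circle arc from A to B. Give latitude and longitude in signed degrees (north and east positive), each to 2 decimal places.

-38.40°, 17.45°

The central angle between A and B is δ = 1.8740 rad.
With f = 0.21, the slerp weights are sin((1−f)δ)/sin δ = 1.0435 and sin(fδ)/sin δ = 0.4018.
Weighted sum of the unit vectors: (1.0435)·(0.6734,-0.1339,-0.7271) + (0.4018)·(0.1117,0.9329,0.3423) = (0.7476, 0.2351, -0.6212).
Converting back: φ = atan2(z, √(x²+y²)) = -38.40°, λ = atan2(y, x) = 17.45°.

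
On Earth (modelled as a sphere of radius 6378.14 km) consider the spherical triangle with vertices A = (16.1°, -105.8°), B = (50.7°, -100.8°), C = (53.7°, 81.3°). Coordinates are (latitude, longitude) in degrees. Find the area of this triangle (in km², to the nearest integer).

Side lengths (central angles): a = 1.3192, b = 1.9187, c = 0.6079 rad; semiperimeter s = 1.9229.
By l'Huilier's theorem, tan(E/4) = √[tan(s/2) tan((s−a)/2) tan((s−b)/2) tan((s−c)/2)], giving spherical excess E = 0.1079 rad.
Area = E·R² = 0.1079 × (6378.14)² ≈ 4388380 km².

4388380 km²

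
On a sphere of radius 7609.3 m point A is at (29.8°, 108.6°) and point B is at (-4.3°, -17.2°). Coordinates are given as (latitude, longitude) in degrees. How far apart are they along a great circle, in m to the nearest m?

16324 m

With latitudes φ₁ = 29.800°, φ₂ = -4.300° and longitude difference Δλ = -125.800°:
cos c = sin φ₁ sin φ₂ + cos φ₁ cos φ₂ cos Δλ = (0.4970)(-0.0750) + (0.8678)(0.9972)(-0.5850) = -0.54344,
so c = arccos(-0.54344) = 2.14533 rad.
Distance = R·c = 7609.3 × 2.1453 ≈ 16324 m.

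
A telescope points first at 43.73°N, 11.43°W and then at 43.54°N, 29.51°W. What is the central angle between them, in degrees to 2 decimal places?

13.06°

With latitudes φ₁ = 43.730°, φ₂ = 43.540° and longitude difference Δλ = -18.080°:
Haversine: a = sin²(Δφ/2) + cos φ₁ cos φ₂ sin²(Δλ/2) = 0.0000 + (0.7226)(0.7249)(0.0247) = 0.01293.
Central angle c = 2·arcsin(√a) = 0.22795 rad.
So the angular separation is 13.06°.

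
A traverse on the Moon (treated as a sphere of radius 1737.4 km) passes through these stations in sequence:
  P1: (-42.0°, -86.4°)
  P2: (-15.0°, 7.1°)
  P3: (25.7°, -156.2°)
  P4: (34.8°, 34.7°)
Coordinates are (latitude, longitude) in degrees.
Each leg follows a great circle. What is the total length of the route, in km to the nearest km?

10985 km

Leg P1→P2: central angle 1.4411 rad, distance 2503.7 km.
Leg P2→P3: central angle 2.8112 rad, distance 4884.1 km.
Leg P3→P4: central angle 2.0704 rad, distance 3597.1 km.
Total: 2503.7 + 4884.1 + 3597.1 ≈ 10985 km.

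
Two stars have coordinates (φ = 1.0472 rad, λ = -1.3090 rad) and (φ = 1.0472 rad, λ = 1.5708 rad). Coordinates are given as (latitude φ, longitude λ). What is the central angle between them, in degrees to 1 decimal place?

59.4°

In radians: φ₁ = 1.0472, φ₂ = 1.0472, Δλ = 165.000° = 2.8798 rad.
Haversine: a = sin²(Δφ/2) + cos φ₁ cos φ₂ sin²(Δλ/2) = 0.0000 + (0.5000)(0.5000)(0.9830) = 0.24574.
Central angle c = 2·arcsin(√a) = 1.03733 rad.
So the angular separation is 59.4°.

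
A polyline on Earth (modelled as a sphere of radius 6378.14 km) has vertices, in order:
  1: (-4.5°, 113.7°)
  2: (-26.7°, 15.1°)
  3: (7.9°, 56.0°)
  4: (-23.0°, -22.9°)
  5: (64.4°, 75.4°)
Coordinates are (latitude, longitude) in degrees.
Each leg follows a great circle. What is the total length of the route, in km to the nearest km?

Leg 1→2: central angle 1.6689 rad, distance 10644.3 km.
Leg 2→3: central angle 0.9184 rad, distance 5857.7 km.
Leg 3→4: central angle 1.4487 rad, distance 9239.8 km.
Leg 4→5: central angle 1.9930 rad, distance 12711.8 km.
Total: 10644.3 + 5857.7 + 9239.8 + 12711.8 ≈ 38454 km.

38454 km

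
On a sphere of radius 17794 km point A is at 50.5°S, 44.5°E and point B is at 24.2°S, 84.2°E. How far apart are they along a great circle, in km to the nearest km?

12515 km

Let φ₁ = -0.8814 rad, φ₂ = -0.4224 rad, and Δλ = 0.6929 rad.
cos c = sin φ₁ sin φ₂ + cos φ₁ cos φ₂ cos Δλ = (-0.7716)(-0.4099) + (0.6361)(0.9121)(0.7694) = 0.76270,
so c = arccos(0.76270) = 0.70332 rad.
Distance = R·c = 17794 × 0.7033 ≈ 12515 km.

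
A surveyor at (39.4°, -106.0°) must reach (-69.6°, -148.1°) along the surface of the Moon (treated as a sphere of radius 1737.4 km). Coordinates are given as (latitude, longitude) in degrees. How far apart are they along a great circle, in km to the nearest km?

3435 km

In radians: φ₁ = 0.6877, φ₂ = -1.2147, Δλ = -42.100° = -0.7348 rad.
cos c = sin φ₁ sin φ₂ + cos φ₁ cos φ₂ cos Δλ = (0.6347)(-0.9373) + (0.7727)(0.3486)(0.7420) = -0.39507,
so c = arccos(-0.39507) = 1.97694 rad.
Distance = R·c = 1737.4 × 1.9769 ≈ 3435 km.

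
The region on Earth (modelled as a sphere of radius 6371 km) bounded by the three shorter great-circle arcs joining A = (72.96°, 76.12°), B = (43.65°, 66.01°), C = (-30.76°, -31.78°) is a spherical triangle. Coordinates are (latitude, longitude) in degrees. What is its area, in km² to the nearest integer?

Side lengths (central angles): a = 2.0234, b = 2.1729, c = 0.5182 rad; semiperimeter s = 2.3573.
By l'Huilier's theorem, tan(E/4) = √[tan(s/2) tan((s−a)/2) tan((s−b)/2) tan((s−c)/2)], giving spherical excess E = 0.8749 rad.
Area = E·R² = 0.8749 × (6371)² ≈ 35513570 km².

35513570 km²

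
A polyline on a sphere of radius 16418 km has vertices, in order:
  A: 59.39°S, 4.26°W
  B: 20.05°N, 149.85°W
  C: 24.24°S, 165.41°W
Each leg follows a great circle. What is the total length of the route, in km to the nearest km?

Leg A→B: central angle 2.3319 rad, distance 38284.6 km.
Leg B→C: central angle 0.8170 rad, distance 13413.3 km.
Total: 38284.6 + 13413.3 ≈ 51698 km.

51698 km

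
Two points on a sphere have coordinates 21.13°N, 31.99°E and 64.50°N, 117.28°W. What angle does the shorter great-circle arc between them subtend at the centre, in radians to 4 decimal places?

1.5906 rad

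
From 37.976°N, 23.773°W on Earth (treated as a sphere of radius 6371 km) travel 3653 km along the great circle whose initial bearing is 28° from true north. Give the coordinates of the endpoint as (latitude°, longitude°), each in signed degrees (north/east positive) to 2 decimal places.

Angular distance δ = d/R = 3653/6371 = 0.57338 rad; initial bearing θ = 0.4887 rad.
sin φ₂ = sin φ₁ cos δ + cos φ₁ sin δ cos θ = (0.6153)(0.8401) + (0.7883)(0.5425)(0.8829) = 0.8945, so φ₂ = 63.44°.
Δλ = atan2(sin θ sin δ cos φ₁, cos δ − sin φ₁ sin φ₂) = atan2(0.2008, 0.2897) = 34.724°.
λ₂ = -23.773° + 34.724° = 10.95°.

63.44°, 10.95°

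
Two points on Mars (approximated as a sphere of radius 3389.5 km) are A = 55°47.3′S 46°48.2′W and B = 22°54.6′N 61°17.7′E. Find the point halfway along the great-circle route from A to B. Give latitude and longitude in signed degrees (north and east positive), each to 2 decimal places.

-25.49°, 25.69°

Central angle δ = 2.0747 rad. Interpolating on the sphere with fraction f = 0.5:
P = [sin((1−f)δ)·A + sin(fδ)·B] / sin δ = 0.9832·A + 0.9832·B in Cartesian coordinates,
giving P = (0.8134, 0.3914, -0.4303), i.e. latitude -25.49°, longitude 25.69°.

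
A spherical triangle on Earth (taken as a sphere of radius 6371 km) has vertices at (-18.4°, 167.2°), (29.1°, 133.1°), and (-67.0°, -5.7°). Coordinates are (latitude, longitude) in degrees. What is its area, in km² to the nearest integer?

49240766 km²

Side lengths (central angles): a = 2.3526, b = 1.6482, c = 1.0086 rad; semiperimeter s = 2.5047.
By l'Huilier's theorem, tan(E/4) = √[tan(s/2) tan((s−a)/2) tan((s−b)/2) tan((s−c)/2)], giving spherical excess E = 1.2131 rad.
Area = E·R² = 1.2131 × (6371)² ≈ 49240766 km².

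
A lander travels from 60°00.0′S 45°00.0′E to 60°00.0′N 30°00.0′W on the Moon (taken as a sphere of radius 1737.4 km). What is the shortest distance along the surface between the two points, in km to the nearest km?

4041 km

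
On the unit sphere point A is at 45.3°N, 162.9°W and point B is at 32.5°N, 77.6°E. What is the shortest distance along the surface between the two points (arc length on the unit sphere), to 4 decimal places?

1.4809

Let φ₁ = 0.7906 rad, φ₂ = 0.5672 rad, and Δλ = -2.0857 rad.
cos c = sin φ₁ sin φ₂ + cos φ₁ cos φ₂ cos Δλ = (0.7108)(0.5373) + (0.7034)(0.8434)(-0.4924) = 0.08979,
so c = arccos(0.08979) = 1.48089 rad.
On the unit sphere the arc length equals the central angle: 1.4809.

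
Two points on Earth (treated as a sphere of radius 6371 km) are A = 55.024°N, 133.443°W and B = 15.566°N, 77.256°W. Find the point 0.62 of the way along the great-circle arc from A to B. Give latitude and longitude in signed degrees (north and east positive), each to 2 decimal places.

The central angle between A and B is δ = 1.0155 rad.
With f = 0.62, the slerp weights are sin((1−f)δ)/sin δ = 0.4429 and sin(fδ)/sin δ = 0.6930.
Weighted sum of the unit vectors: (0.4429)·(-0.3942,-0.4162,0.8194) + (0.6930)·(0.2125,-0.9396,0.2683) = (-0.0273, -0.8354, 0.5489).
Converting back: φ = atan2(z, √(x²+y²)) = 33.29°, λ = atan2(y, x) = -91.87°.

33.29°, -91.87°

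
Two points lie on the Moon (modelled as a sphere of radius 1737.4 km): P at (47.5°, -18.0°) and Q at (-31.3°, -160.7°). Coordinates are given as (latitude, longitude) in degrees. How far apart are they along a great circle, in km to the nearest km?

4469 km

With latitudes φ₁ = 47.500°, φ₂ = -31.300° and longitude difference Δλ = -142.700°:
Haversine: a = sin²(Δφ/2) + cos φ₁ cos φ₂ sin²(Δλ/2) = 0.4029 + (0.6756)(0.8545)(0.8977) = 0.92111.
Central angle c = 2·arcsin(√a) = 2.57220 rad.
Distance = R·c = 1737.4 × 2.5722 ≈ 4469 km.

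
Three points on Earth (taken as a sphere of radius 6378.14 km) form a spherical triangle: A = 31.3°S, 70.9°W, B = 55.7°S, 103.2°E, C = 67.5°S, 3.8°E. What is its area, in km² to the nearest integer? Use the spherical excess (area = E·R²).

Side lengths (central angles): a = 0.7554, b = 0.9688, c = 1.6206 rad; semiperimeter s = 1.6724.
By l'Huilier's theorem, tan(E/4) = √[tan(s/2) tan((s−a)/2) tan((s−b)/2) tan((s−c)/2)], giving spherical excess E = 0.2879 rad.
Area = E·R² = 0.2879 × (6378.14)² ≈ 11712382 km².

11712382 km²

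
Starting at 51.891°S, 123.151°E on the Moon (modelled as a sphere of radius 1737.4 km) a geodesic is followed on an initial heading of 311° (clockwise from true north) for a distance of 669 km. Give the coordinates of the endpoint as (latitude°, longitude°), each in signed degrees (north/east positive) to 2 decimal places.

-35.25°, 102.84°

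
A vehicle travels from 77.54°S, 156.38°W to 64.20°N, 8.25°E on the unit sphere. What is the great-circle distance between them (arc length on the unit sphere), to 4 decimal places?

2.8946

With latitudes φ₁ = -77.540°, φ₂ = 64.200° and longitude difference Δλ = 164.630°:
cos c = sin φ₁ sin φ₂ + cos φ₁ cos φ₂ cos Δλ = (-0.9764)(0.9003) + (0.2158)(0.4352)(-0.9642) = -0.96966,
so c = arccos(-0.96966) = 2.89463 rad.
On the unit sphere the arc length equals the central angle: 2.8946.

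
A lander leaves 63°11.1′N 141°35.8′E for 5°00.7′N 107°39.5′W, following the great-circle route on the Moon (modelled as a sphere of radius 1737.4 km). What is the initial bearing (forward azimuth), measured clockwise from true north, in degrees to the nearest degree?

Δλ = 110.745° = 1.9329 rad.
y = sin Δλ · cos φ₂ = (0.9352)(0.9962) = 0.9316
x = cos φ₁ sin φ₂ − sin φ₁ cos φ₂ cos Δλ = (0.4511)(0.0874) − (0.8925)(0.9962)(-0.3542) = 0.3543
θ = atan2(y, x) = 69.18°, so the bearing is 69°.

69°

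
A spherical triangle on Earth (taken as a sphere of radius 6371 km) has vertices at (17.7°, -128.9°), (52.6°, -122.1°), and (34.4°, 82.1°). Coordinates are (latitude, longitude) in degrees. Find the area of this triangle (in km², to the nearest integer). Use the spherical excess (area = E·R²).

18206531 km²

Side lengths (central angles): a = 1.5791, b = 2.0967, c = 0.6162 rad; semiperimeter s = 2.1460.
By l'Huilier's theorem, tan(E/4) = √[tan(s/2) tan((s−a)/2) tan((s−b)/2) tan((s−c)/2)], giving spherical excess E = 0.4486 rad.
Area = E·R² = 0.4486 × (6371)² ≈ 18206531 km².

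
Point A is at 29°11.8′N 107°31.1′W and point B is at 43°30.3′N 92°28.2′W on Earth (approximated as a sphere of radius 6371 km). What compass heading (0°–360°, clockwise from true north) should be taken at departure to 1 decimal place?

36.0°

Δλ = 15.048° = 0.2626 rad.
y = sin Δλ · cos φ₂ = (0.2596)(0.7253) = 0.1883
x = cos φ₁ sin φ₂ − sin φ₁ cos φ₂ cos Δλ = (0.8730)(0.6884) − (0.4878)(0.7253)(0.9657) = 0.2593
θ = atan2(y, x) = 35.99°, so the bearing is 36.0°.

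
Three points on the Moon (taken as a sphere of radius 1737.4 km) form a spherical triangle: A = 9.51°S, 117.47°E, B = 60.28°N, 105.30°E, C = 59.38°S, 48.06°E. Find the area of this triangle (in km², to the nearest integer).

2849314 km²

Side lengths (central angles): a = 2.2278, b = 1.2463, c = 1.2297 rad; semiperimeter s = 2.3519.
By l'Huilier's theorem, tan(E/4) = √[tan(s/2) tan((s−a)/2) tan((s−b)/2) tan((s−c)/2)], giving spherical excess E = 0.9439 rad.
Area = E·R² = 0.9439 × (1737.4)² ≈ 2849314 km².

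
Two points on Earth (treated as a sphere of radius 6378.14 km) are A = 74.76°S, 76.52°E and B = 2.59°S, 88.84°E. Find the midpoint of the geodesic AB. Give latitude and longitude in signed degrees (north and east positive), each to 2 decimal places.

Central angle δ = 1.2660 rad. Interpolating on the sphere with fraction f = 0.5:
P = [sin((1−f)δ)·A + sin(fδ)·B] / sin δ = 0.6201·A + 0.6201·B in Cartesian coordinates,
giving P = (0.0505, 0.7779, -0.6264), i.e. latitude -38.78°, longitude 86.28°.

-38.78°, 86.28°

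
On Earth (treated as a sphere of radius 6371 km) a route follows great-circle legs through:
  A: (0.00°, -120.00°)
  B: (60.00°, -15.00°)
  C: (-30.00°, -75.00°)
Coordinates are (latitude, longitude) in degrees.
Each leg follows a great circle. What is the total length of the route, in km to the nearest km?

Leg A→B: central angle 1.7006 rad, distance 10834.3 km.
Leg B→C: central angle 1.7890 rad, distance 11397.9 km.
Total: 10834.3 + 11397.9 ≈ 22232 km.

22232 km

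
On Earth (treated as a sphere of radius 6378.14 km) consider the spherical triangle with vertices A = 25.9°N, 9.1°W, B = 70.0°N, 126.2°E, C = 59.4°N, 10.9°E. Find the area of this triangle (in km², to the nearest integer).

882810 km²

Side lengths (central angles): a = 0.7460, b = 0.6330, c = 1.3778 rad; semiperimeter s = 1.3784.
By l'Huilier's theorem, tan(E/4) = √[tan(s/2) tan((s−a)/2) tan((s−b)/2) tan((s−c)/2)], giving spherical excess E = 0.0217 rad.
Area = E·R² = 0.0217 × (6378.14)² ≈ 882810 km².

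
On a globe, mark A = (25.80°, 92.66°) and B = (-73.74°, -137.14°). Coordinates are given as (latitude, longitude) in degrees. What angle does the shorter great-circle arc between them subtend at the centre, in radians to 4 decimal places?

Let φ₁ = 0.4503 rad, φ₂ = -1.2870 rad, and Δλ = 2.2724 rad.
Haversine: a = sin²(Δφ/2) + cos φ₁ cos φ₂ sin²(Δλ/2) = 0.5829 + (0.9003)(0.2800)(0.8227) = 0.79027.
Central angle c = 2·arcsin(√a) = 2.19018 rad.
So the angular separation is 2.1902 rad.

2.1902 rad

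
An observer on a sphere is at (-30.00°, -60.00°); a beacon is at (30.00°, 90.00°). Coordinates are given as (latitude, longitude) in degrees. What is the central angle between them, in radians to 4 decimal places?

2.6895 rad

Let φ₁ = -0.5236 rad, φ₂ = 0.5236 rad, and Δλ = 2.6180 rad.
Haversine: a = sin²(Δφ/2) + cos φ₁ cos φ₂ sin²(Δλ/2) = 0.2500 + (0.8660)(0.8660)(0.9330) = 0.94976.
Central angle c = 2·arcsin(√a) = 2.68946 rad.
So the angular separation is 2.6895 rad.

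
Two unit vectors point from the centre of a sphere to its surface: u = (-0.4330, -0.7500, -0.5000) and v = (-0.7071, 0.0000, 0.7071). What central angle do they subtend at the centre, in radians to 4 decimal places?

1.6182 rad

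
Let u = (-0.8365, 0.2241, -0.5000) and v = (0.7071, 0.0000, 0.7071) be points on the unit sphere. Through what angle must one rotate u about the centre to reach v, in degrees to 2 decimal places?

u·v = -0.9450; |u| = 1.0000, |v| = 1.0000.
cos θ = (u·v)/(|u||v|) = -0.9451, so θ = 160.92°.

160.92°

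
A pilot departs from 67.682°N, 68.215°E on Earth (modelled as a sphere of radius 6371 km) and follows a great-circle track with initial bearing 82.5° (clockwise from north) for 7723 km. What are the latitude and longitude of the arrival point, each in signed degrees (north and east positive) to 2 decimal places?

21.78°, 156.97°

Angular distance δ = d/R = 7723/6371 = 1.21221 rad; initial bearing θ = 1.4399 rad.
sin φ₂ = sin φ₁ cos δ + cos φ₁ sin δ cos θ = (0.9251)(0.3509) + (0.3797)(0.9364)(0.1305) = 0.3711, so φ₂ = 21.78°.
Δλ = atan2(sin θ sin δ cos φ₁, cos δ − sin φ₁ sin φ₂) = atan2(0.3526, 0.0077) = 88.753°.
λ₂ = 68.215° + 88.753° = 156.97°.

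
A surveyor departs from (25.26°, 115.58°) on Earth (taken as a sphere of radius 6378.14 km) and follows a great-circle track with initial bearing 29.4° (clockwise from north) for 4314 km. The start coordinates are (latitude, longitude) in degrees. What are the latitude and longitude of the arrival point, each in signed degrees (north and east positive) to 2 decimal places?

55.69°, 148.61°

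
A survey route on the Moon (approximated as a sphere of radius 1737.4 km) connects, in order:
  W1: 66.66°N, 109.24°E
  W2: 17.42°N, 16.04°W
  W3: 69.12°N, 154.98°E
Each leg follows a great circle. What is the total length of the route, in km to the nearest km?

5458 km

Leg W1→W2: central angle 1.5142 rad, distance 2630.8 km.
Leg W2→W3: central angle 1.6270 rad, distance 2826.8 km.
Total: 2630.8 + 2826.8 ≈ 5458 km.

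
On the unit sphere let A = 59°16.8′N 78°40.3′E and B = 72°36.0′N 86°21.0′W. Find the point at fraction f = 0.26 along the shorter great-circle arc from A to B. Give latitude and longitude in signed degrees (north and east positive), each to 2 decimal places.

Central angle δ = 0.8329 rad. Interpolating on the sphere with fraction f = 0.26:
P = [sin((1−f)δ)·A + sin(fδ)·B] / sin δ = 0.7813·A + 0.2904·B in Cartesian coordinates,
giving P = (0.0839, 0.3047, 0.9488), i.e. latitude 71.58°, longitude 74.60°.

71.58°, 74.60°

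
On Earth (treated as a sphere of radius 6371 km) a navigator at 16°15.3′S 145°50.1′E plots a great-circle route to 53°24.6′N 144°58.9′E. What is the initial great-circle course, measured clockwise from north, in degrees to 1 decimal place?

Δλ = -0.853° = -0.0149 rad.
y = sin Δλ · cos φ₂ = (-0.0149)(0.5961) = -0.0089
x = cos φ₁ sin φ₂ − sin φ₁ cos φ₂ cos Δλ = (0.9600)(0.8029) − (-0.2799)(0.5961)(0.9999) = 0.9377
θ = atan2(y, x) = -0.54°; adding 360° gives 359.5°.

359.5°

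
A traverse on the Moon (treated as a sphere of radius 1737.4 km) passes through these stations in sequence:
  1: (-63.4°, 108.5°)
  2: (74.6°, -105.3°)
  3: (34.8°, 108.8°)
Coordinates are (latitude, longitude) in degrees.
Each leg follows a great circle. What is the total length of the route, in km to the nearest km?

7042 km

Leg 1→2: central angle 2.8609 rad, distance 4970.5 km.
Leg 2→3: central angle 1.1922 rad, distance 2071.3 km.
Total: 4970.5 + 2071.3 ≈ 7042 km.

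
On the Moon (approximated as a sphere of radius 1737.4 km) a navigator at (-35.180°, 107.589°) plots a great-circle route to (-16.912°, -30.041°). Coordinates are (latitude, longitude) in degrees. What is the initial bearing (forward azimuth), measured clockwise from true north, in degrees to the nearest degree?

225°

With φ₁ = -0.6140, φ₂ = -0.2952, Δλ = -2.4021 rad, the forward-azimuth formula gives
θ = atan2( sin Δλ cos φ₂ , cos φ₁ sin φ₂ − sin φ₁ cos φ₂ cos Δλ ) = atan2(-0.6448, -0.6450) = -135.01°.
Adding 360° brings this into [0°, 360°): 225°.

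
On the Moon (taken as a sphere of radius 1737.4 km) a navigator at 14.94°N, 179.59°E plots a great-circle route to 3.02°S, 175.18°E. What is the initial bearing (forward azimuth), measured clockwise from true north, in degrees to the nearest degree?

Δλ = -4.410° = -0.0770 rad.
y = sin Δλ · cos φ₂ = (-0.0769)(0.9986) = -0.0768
x = cos φ₁ sin φ₂ − sin φ₁ cos φ₂ cos Δλ = (0.9662)(-0.0527) − (0.2578)(0.9986)(0.9970) = -0.3076
θ = atan2(y, x) = -165.98°; adding 360° gives 194°.

194°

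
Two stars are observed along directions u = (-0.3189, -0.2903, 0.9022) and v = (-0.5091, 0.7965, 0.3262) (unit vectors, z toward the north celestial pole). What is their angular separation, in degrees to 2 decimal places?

76.97°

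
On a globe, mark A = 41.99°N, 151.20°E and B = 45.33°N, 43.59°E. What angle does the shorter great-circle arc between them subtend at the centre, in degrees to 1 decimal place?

71.5°

In radians: φ₁ = 0.7329, φ₂ = 0.7912, Δλ = -107.610° = -1.8781 rad.
Haversine: a = sin²(Δφ/2) + cos φ₁ cos φ₂ sin²(Δλ/2) = 0.0008 + (0.7433)(0.7030)(0.6513) = 0.34116.
Central angle c = 2·arcsin(√a) = 1.24751 rad.
So the angular separation is 71.5°.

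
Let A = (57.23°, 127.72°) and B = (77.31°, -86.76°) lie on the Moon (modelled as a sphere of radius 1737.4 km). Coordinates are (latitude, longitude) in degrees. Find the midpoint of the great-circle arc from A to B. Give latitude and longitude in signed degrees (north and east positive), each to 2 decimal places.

Central angle δ = 0.7637 rad. Interpolating on the sphere with fraction f = 0.5:
P = [sin((1−f)δ)·A + sin(fδ)·B] / sin δ = 0.5388·A + 0.5388·B in Cartesian coordinates,
giving P = (-0.1717, 0.1125, 0.9787), i.e. latitude 78.15°, longitude 146.77°.

78.15°, 146.77°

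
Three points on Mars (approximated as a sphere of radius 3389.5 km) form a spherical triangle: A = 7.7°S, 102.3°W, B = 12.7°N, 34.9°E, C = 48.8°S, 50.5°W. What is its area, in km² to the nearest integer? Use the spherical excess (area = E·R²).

Side lengths (central angles): a = 1.6849, b = 1.0420, c = 2.4021 rad; semiperimeter s = 2.5645.
By l'Huilier's theorem, tan(E/4) = √[tan(s/2) tan((s−a)/2) tan((s−b)/2) tan((s−c)/2)], giving spherical excess E = 1.3490 rad.
Area = E·R² = 1.3490 × (3389.5)² ≈ 15497784 km².

15497784 km²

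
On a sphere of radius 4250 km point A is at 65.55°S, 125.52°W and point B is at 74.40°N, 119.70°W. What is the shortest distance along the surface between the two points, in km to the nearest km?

In radians: φ₁ = -1.1441, φ₂ = 1.2985, Δλ = 5.820° = 0.1016 rad.
Haversine: a = sin²(Δφ/2) + cos φ₁ cos φ₂ sin²(Δλ/2) = 0.8827 + (0.4139)(0.2689)(0.0026) = 0.88303.
Central angle c = 2·arcsin(√a) = 2.44348 rad.
Distance = R·c = 4250 × 2.4435 ≈ 10385 km.

10385 km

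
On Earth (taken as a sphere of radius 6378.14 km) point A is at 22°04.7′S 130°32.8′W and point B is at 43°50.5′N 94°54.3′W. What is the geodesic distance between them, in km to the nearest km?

8190 km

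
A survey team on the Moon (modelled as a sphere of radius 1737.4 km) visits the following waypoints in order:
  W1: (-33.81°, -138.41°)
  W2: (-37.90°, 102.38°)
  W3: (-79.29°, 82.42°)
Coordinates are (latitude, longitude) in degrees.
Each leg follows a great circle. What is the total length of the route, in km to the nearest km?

Leg W1→W2: central angle 1.5489 rad, distance 2691.1 km.
Leg W2→W3: central angle 0.7356 rad, distance 1278.1 km.
Total: 2691.1 + 1278.1 ≈ 3969 km.

3969 km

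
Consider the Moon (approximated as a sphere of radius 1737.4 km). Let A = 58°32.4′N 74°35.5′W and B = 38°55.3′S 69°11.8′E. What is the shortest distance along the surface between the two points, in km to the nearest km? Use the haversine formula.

4540 km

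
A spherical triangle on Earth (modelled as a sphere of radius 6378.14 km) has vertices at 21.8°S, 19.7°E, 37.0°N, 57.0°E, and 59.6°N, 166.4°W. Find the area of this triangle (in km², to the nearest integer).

24924742 km²

Side lengths (central angles): a = 1.3434, b = 2.4775, c = 1.1957 rad; semiperimeter s = 2.5083.
By l'Huilier's theorem, tan(E/4) = √[tan(s/2) tan((s−a)/2) tan((s−b)/2) tan((s−c)/2)], giving spherical excess E = 0.6127 rad.
Area = E·R² = 0.6127 × (6378.14)² ≈ 24924742 km².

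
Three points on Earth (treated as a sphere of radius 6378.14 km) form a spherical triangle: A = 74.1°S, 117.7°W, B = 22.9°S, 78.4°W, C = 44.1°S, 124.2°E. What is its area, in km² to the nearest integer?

Side lengths (central angles): a = 1.9176, b = 0.9562, c = 0.9649 rad; semiperimeter s = 1.9194.
By l'Huilier's theorem, tan(E/4) = √[tan(s/2) tan((s−a)/2) tan((s−b)/2) tan((s−c)/2)], giving spherical excess E = 0.0727 rad.
Area = E·R² = 0.0727 × (6378.14)² ≈ 2959349 km².

2959349 km²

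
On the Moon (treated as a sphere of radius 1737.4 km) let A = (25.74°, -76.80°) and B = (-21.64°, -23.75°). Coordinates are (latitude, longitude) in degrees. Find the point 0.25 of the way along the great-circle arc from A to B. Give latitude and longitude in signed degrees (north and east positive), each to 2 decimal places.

The central angle between A and B is δ = 1.2205 rad.
With f = 0.25, the slerp weights are sin((1−f)δ)/sin δ = 0.8441 and sin(fδ)/sin δ = 0.3198.
Weighted sum of the unit vectors: (0.8441)·(0.2057,-0.8770,0.4343) + (0.3198)·(0.8508,-0.3744,-0.3688) = (0.4457, -0.8599, 0.2486).
Converting back: φ = atan2(z, √(x²+y²)) = 14.40°, λ = atan2(y, x) = -62.60°.

14.40°, -62.60°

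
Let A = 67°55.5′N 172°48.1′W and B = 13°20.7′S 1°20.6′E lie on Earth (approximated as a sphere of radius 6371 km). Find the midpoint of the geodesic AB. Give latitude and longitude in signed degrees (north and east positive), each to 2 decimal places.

49.21°, -2.32°

The central angle between A and B is δ = 2.1867 rad.
With f = 0.5, the slerp weights are sin((1−f)δ)/sin δ = 1.0881 and sin(fδ)/sin δ = 1.0881.
Weighted sum of the unit vectors: (1.0881)·(-0.3729,-0.0471,0.9267) + (1.0881)·(0.9727,0.0228,-0.2308) = (0.6527, -0.0264, 0.7572).
Converting back: φ = atan2(z, √(x²+y²)) = 49.21°, λ = atan2(y, x) = -2.32°.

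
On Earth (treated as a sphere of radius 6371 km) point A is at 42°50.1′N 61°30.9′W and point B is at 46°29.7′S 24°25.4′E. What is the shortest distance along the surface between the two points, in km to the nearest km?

13034 km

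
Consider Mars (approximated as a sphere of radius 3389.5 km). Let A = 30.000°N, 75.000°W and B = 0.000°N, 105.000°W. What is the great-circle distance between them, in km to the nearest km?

2450 km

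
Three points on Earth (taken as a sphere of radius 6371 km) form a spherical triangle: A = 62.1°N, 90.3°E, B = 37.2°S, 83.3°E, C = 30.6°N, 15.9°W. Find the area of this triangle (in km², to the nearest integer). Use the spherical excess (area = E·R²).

Side lengths (central angles): a = 2.0014, b = 1.2265, c = 1.7359 rad; semiperimeter s = 2.4819.
By l'Huilier's theorem, tan(E/4) = √[tan(s/2) tan((s−a)/2) tan((s−b)/2) tan((s−c)/2)], giving spherical excess E = 1.6940 rad.
Area = E·R² = 1.6940 × (6371)² ≈ 68758356 km².

68758356 km²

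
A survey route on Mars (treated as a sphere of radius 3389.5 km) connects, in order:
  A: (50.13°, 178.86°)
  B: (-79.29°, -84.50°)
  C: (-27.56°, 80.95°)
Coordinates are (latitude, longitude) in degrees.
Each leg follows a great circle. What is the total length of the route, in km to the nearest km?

Leg A→B: central angle 2.4464 rad, distance 8291.9 km.
Leg B→C: central angle 1.2712 rad, distance 4308.7 km.
Total: 8291.9 + 4308.7 ≈ 12601 km.

12601 km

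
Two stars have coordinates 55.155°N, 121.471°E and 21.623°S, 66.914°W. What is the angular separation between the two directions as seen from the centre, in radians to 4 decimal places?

2.5461 rad

Let φ₁ = 0.9626 rad, φ₂ = -0.3774 rad, and Δλ = 2.9952 rad.
cos c = sin φ₁ sin φ₂ + cos φ₁ cos φ₂ cos Δλ = (0.8207)(-0.3685) + (0.5714)(0.9296)(-0.9893) = -0.82790,
so c = arccos(-0.82790) = 2.54615 rad.
So the angular separation is 2.5461 rad.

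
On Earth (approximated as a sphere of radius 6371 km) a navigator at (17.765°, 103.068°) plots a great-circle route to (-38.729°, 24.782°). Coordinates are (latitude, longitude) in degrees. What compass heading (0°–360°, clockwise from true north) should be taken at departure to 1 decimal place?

Δλ = -78.286° = -1.3663 rad.
y = sin Δλ · cos φ₂ = (-0.9792)(0.7801) = -0.7639
x = cos φ₁ sin φ₂ − sin φ₁ cos φ₂ cos Δλ = (0.9523)(-0.6256) − (0.3051)(0.7801)(0.2030) = -0.6441
θ = atan2(y, x) = -130.14°; adding 360° gives 229.9°.

229.9°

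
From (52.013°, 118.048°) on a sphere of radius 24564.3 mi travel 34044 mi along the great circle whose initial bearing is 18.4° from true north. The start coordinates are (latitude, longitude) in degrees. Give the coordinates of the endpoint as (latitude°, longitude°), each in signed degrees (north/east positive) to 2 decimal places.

Angular distance δ = d/R = 34044/24564.3 = 1.38591 rad; initial bearing θ = 0.3211 rad.
sin φ₂ = sin φ₁ cos δ + cos φ₁ sin δ cos θ = (0.7882)(0.1838) + (0.6155)(0.9830)(0.9489) = 0.7190, so φ₂ = 45.97°.
Δλ = atan2(sin θ sin δ cos φ₁, cos δ − sin φ₁ sin φ₂) = atan2(0.1910, -0.3828) = 153.488°.
λ₂ = 118.048° + 153.488° = 271.54° → -88.46° after wrapping to (−180°, 180°].

45.97°, -88.46°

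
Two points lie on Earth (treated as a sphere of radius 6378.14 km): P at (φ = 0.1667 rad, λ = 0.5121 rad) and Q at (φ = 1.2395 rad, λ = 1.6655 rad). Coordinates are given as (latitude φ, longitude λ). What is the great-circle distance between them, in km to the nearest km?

With latitudes φ₁ = 9.551°, φ₂ = 71.018° and longitude difference Δλ = 66.085°:
cos c = sin φ₁ sin φ₂ + cos φ₁ cos φ₂ cos Δλ = (0.1659)(0.9456) + (0.9861)(0.3253)(0.4054) = 0.28694,
so c = arccos(0.28694) = 1.27977 rad.
Distance = R·c = 6378.14 × 1.2798 ≈ 8163 km.

8163 km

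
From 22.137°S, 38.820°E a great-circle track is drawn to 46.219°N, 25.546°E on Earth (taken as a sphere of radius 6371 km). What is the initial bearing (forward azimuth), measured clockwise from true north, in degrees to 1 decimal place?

With φ₁ = -0.3864, φ₂ = 0.8067, Δλ = -0.2317 rad, the forward-azimuth formula gives
θ = atan2( sin Δλ cos φ₂ , cos φ₁ sin φ₂ − sin φ₁ cos φ₂ cos Δλ ) = atan2(-0.1589, 0.9225) = -9.77°.
Adding 360° brings this into [0°, 360°): 350.2°.

350.2°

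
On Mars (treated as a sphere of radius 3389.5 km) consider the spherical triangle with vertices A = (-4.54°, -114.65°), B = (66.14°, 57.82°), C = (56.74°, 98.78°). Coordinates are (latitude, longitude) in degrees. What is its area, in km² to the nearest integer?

Side lengths (central angles): a = 0.3702, b = 2.1205, c = 2.0625 rad; semiperimeter s = 2.2766.
By l'Huilier's theorem, tan(E/4) = √[tan(s/2) tan((s−a)/2) tan((s−b)/2) tan((s−c)/2)], giving spherical excess E = 0.6350 rad.
Area = E·R² = 0.6350 × (3389.5)² ≈ 7295364 km².

7295364 km²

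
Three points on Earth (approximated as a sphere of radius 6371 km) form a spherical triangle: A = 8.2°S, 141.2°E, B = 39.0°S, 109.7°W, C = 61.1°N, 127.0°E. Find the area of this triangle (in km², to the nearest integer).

Side lengths (central angles): a = 2.4297, b = 1.2251, c = 1.7334 rad; semiperimeter s = 2.6941.
By l'Huilier's theorem, tan(E/4) = √[tan(s/2) tan((s−a)/2) tan((s−b)/2) tan((s−c)/2)], giving spherical excess E = 1.9319 rad.
Area = E·R² = 1.9319 × (6371)² ≈ 78416438 km².

78416438 km²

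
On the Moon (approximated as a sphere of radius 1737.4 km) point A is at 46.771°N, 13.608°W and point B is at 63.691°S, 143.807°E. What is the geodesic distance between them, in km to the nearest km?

4821 km

With latitudes φ₁ = 46.771°, φ₂ = -63.691° and longitude difference Δλ = 157.415°:
Haversine: a = sin²(Δφ/2) + cos φ₁ cos φ₂ sin²(Δλ/2) = 0.6748 + (0.6849)(0.4432)(0.9617) = 0.96672.
Central angle c = 2·arcsin(√a) = 2.77466 rad.
Distance = R·c = 1737.4 × 2.7747 ≈ 4821 km.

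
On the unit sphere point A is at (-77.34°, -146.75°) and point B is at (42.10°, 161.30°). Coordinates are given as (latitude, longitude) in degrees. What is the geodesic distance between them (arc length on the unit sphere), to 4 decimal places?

With latitudes φ₁ = -77.340°, φ₂ = 42.100° and longitude difference Δλ = -51.950°:
cos c = sin φ₁ sin φ₂ + cos φ₁ cos φ₂ cos Δλ = (-0.9757)(0.6704) + (0.2192)(0.7420)(0.6163) = -0.55390,
so c = arccos(-0.55390) = 2.15784 rad.
On the unit sphere the arc length equals the central angle: 2.1578.

2.1578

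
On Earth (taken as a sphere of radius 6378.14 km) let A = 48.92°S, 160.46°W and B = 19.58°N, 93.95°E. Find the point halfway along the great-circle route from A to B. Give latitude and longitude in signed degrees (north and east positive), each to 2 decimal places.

The central angle between A and B is δ = 2.0031 rad.
With f = 0.5, the slerp weights are sin((1−f)δ)/sin δ = 0.9277 and sin(fδ)/sin δ = 0.9277.
Weighted sum of the unit vectors: (0.9277)·(-0.6193,-0.2198,-0.7538) + (0.9277)·(-0.0649,0.9399,0.3351) = (-0.6347, 0.6681, -0.3884).
Converting back: φ = atan2(z, √(x²+y²)) = -22.85°, λ = atan2(y, x) = 133.53°.

-22.85°, 133.53°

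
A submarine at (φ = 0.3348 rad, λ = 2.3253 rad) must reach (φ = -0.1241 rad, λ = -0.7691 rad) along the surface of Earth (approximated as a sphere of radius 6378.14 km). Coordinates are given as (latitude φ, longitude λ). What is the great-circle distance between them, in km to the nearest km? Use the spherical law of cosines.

With latitudes φ₁ = 19.183°, φ₂ = -7.110° and longitude difference Δλ = -177.296°:
cos c = sin φ₁ sin φ₂ + cos φ₁ cos φ₂ cos Δλ = (0.3286)(-0.1238) + (0.9445)(0.9923)(-0.9989) = -0.97684,
so c = arccos(-0.97684) = 2.92596 rad.
Distance = R·c = 6378.14 × 2.9260 ≈ 18662 km.

18662 km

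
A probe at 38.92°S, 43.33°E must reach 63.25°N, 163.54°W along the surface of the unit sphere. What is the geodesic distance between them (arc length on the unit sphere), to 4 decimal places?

2.6329

With latitudes φ₁ = -38.920°, φ₂ = 63.250° and longitude difference Δλ = 153.130°:
cos c = sin φ₁ sin φ₂ + cos φ₁ cos φ₂ cos Δλ = (-0.6282)(0.8930) + (0.7780)(0.4501)(-0.8920) = -0.87338,
so c = arccos(-0.87338) = 2.63289 rad.
On the unit sphere the arc length equals the central angle: 2.6329.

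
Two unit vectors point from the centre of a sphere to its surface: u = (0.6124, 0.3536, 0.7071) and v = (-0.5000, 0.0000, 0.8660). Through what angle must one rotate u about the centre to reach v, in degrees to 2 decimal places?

72.17°

u·v = 0.3061; |u| = 1.0000, |v| = 1.0000.
cos θ = (u·v)/(|u||v|) = 0.3061, so θ = 72.17°.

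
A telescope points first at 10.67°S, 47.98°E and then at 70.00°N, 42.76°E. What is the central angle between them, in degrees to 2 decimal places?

80.75°

With latitudes φ₁ = -10.670°, φ₂ = 70.000° and longitude difference Δλ = -5.220°:
cos c = sin φ₁ sin φ₂ + cos φ₁ cos φ₂ cos Δλ = (-0.1852)(0.9397) + (0.9827)(0.3420)(0.9959) = 0.16073,
so c = arccos(0.16073) = 1.40937 rad.
So the angular separation is 80.75°.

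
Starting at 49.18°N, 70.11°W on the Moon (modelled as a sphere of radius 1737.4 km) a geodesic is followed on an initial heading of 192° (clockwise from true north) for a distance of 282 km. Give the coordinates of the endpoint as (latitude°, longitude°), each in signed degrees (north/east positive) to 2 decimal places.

Angular distance δ = d/R = 282/1737.4 = 0.16231 rad; initial bearing θ = 3.3510 rad.
sin φ₂ = sin φ₁ cos δ + cos φ₁ sin δ cos θ = (0.7568)(0.9869) + (0.6537)(0.1616)(-0.9781) = 0.6435, so φ₂ = 40.05°.
Δλ = atan2(sin θ sin δ cos φ₁, cos δ − sin φ₁ sin φ₂) = atan2(-0.0220, 0.4999) = -2.516°.
λ₂ = -70.110° − 2.516° = -72.63°.

40.05°, -72.63°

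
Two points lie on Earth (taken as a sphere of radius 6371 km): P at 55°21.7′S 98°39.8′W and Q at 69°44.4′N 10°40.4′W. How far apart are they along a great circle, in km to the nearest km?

15556 km

In radians: φ₁ = -0.9662, φ₂ = 1.2172, Δλ = 87.990° = 1.5357 rad.
cos c = sin φ₁ sin φ₂ + cos φ₁ cos φ₂ cos Δλ = (-0.8228)(0.9381) + (0.5684)(0.3463)(0.0351) = -0.76495,
so c = arccos(-0.76495) = 2.44176 rad.
Distance = R·c = 6371 × 2.4418 ≈ 15556 km.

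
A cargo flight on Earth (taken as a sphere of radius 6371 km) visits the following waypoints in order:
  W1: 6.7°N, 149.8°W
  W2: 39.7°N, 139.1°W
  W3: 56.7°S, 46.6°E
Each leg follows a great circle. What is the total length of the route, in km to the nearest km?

21902 km

Leg W1→W2: central angle 0.5999 rad, distance 3822.1 km.
Leg W2→W3: central angle 2.8378 rad, distance 18079.8 km.
Total: 3822.1 + 18079.8 ≈ 21902 km.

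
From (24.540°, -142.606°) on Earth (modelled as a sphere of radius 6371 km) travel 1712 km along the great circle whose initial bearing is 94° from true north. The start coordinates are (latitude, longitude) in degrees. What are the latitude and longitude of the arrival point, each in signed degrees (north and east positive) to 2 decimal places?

22.56°, -125.94°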